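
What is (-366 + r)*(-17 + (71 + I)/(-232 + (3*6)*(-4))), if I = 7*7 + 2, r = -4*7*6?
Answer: 706215/76 ≈ 9292.3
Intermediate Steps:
r = -168 (r = -28*6 = -168)
I = 51 (I = 49 + 2 = 51)
(-366 + r)*(-17 + (71 + I)/(-232 + (3*6)*(-4))) = (-366 - 168)*(-17 + (71 + 51)/(-232 + (3*6)*(-4))) = -534*(-17 + 122/(-232 + 18*(-4))) = -534*(-17 + 122/(-232 - 72)) = -534*(-17 + 122/(-304)) = -534*(-17 + 122*(-1/304)) = -534*(-17 - 61/152) = -534*(-2645/152) = 706215/76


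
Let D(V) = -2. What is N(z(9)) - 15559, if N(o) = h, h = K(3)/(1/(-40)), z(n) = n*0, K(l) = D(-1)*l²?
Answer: -14839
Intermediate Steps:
K(l) = -2*l²
z(n) = 0
h = 720 (h = (-2*3²)/(1/(-40)) = (-2*9)/(-1/40) = -18*(-40) = 720)
N(o) = 720
N(z(9)) - 15559 = 720 - 15559 = -14839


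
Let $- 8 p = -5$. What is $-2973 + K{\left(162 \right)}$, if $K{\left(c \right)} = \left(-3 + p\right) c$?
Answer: $- \frac{13431}{4} \approx -3357.8$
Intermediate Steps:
$p = \frac{5}{8}$ ($p = \left(- \frac{1}{8}\right) \left(-5\right) = \frac{5}{8} \approx 0.625$)
$K{\left(c \right)} = - \frac{19 c}{8}$ ($K{\left(c \right)} = \left(-3 + \frac{5}{8}\right) c = - \frac{19 c}{8}$)
$-2973 + K{\left(162 \right)} = -2973 - \frac{1539}{4} = - \frac{13431}{4}$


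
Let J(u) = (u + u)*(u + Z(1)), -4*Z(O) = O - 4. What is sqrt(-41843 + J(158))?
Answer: sqrt(8322) ≈ 91.225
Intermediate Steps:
Z(O) = 1 - O/4 (Z(O) = -(O - 4)/4 = -(-4 + O)/4 = 1 - O/4)
J(u) = 2*u*(3/4 + u) (J(u) = (u + u)*(u + (1 - 1/4*1)) = (2*u)*(u + (1 - 1/4)) = (2*u)*(u + 3/4) = (2*u)*(3/4 + u) = 2*u*(3/4 + u))
sqrt(-41843 + J(158)) = sqrt(-41843 + (1/2)*158*(3 + 4*158)) = sqrt(-41843 + (1/2)*158*(3 + 632)) = sqrt(-41843 + (1/2)*158*635) = sqrt(-41843 + 50165) = sqrt(8322)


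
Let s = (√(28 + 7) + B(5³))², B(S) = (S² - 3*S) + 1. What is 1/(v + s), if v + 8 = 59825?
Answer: 232652853/54127317446019469 - 30502*√35/54127317446019469 ≈ 4.2949e-9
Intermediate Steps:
v = 59817 (v = -8 + 59825 = 59817)
B(S) = 1 + S² - 3*S
s = (15251 + √35)² (s = (√(28 + 7) + (1 + (5³)² - 3*5³))² = (√35 + (1 + 125² - 3*125))² = (√35 + (1 + 15625 - 375))² = (√35 + 15251)² = (15251 + √35)² ≈ 2.3277e+8)
1/(v + s) = 1/(59817 + (15251 + √35)²)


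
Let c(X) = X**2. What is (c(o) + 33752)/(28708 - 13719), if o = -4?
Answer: 33768/14989 ≈ 2.2529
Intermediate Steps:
(c(o) + 33752)/(28708 - 13719) = ((-4)**2 + 33752)/(28708 - 13719) = (16 + 33752)/14989 = 33768*(1/14989) = 33768/14989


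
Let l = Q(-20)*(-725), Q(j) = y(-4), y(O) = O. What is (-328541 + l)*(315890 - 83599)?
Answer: -75643473531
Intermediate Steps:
Q(j) = -4
l = 2900 (l = -4*(-725) = 2900)
(-328541 + l)*(315890 - 83599) = (-328541 + 2900)*(315890 - 83599) = -325641*232291 = -75643473531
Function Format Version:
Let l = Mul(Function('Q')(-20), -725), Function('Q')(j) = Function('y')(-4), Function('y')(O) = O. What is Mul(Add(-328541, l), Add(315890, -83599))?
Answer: -75643473531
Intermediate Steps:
Function('Q')(j) = -4
l = 2900 (l = Mul(-4, -725) = 2900)
Mul(Add(-328541, l), Add(315890, -83599)) = Mul(Add(-328541, 2900), Add(315890, -83599)) = Mul(-325641, 232291) = -75643473531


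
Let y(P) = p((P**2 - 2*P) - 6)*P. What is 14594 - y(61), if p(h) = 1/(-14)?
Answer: 204377/14 ≈ 14598.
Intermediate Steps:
p(h) = -1/14
y(P) = -P/14
14594 - y(61) = 14594 - (-1)*61/14 = 14594 - 1*(-61/14) = 14594 + 61/14 = 204377/14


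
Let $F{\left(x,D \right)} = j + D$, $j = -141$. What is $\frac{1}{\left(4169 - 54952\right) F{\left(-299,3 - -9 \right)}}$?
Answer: $\frac{1}{6551007} \approx 1.5265 \cdot 10^{-7}$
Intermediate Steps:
$F{\left(x,D \right)} = -141 + D$
$\frac{1}{\left(4169 - 54952\right) F{\left(-299,3 - -9 \right)}} = \frac{1}{\left(4169 - 54952\right) \left(-141 + \left(3 - -9\right)\right)} = \frac{1}{\left(-50783\right) \left(-141 + \left(3 + 9\right)\right)} = - \frac{1}{50783 \left(-141 + 12\right)} = - \frac{1}{50783 \left(-129\right)} = \left(- \frac{1}{50783}\right) \left(- \frac{1}{129}\right) = \frac{1}{6551007}$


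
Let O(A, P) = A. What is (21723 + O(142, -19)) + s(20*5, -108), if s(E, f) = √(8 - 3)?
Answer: 21865 + √5 ≈ 21867.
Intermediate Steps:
s(E, f) = √5
(21723 + O(142, -19)) + s(20*5, -108) = (21723 + 142) + √5 = 21865 + √5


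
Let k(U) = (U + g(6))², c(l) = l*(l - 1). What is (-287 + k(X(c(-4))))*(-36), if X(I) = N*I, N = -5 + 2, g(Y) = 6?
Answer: -94644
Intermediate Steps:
c(l) = l*(-1 + l)
N = -3
X(I) = -3*I
k(U) = (6 + U)² (k(U) = (U + 6)² = (6 + U)²)
(-287 + k(X(c(-4))))*(-36) = (-287 + (6 - (-12)*(-1 - 4))²)*(-36) = (-287 + (6 - (-12)*(-5))²)*(-36) = (-287 + (6 - 3*20)²)*(-36) = (-287 + (6 - 60)²)*(-36) = (-287 + (-54)²)*(-36) = (-287 + 2916)*(-36) = 2629*(-36) = -94644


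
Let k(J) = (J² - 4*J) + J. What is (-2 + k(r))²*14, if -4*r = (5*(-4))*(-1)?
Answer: 20216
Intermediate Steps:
r = -5 (r = -5*(-4)*(-1)/4 = -(-5)*(-1) = -¼*20 = -5)
k(J) = J² - 3*J
(-2 + k(r))²*14 = (-2 - 5*(-3 - 5))²*14 = (-2 - 5*(-8))²*14 = (-2 + 40)²*14 = 38²*14 = 1444*14 = 20216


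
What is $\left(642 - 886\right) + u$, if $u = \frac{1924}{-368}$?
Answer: $- \frac{22929}{92} \approx -249.23$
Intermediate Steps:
$u = - \frac{481}{92}$ ($u = 1924 \left(- \frac{1}{368}\right) = - \frac{481}{92} \approx -5.2283$)
$\left(642 - 886\right) + u = \left(642 - 886\right) - \frac{481}{92} = -244 - \frac{481}{92} = - \frac{22929}{92}$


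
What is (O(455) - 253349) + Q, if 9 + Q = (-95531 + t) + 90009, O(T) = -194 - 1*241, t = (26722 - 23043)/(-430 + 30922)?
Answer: -7907029301/30492 ≈ -2.5932e+5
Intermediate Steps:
t = 3679/30492 ≈ 0.12065
O(T) = -435 (O(T) = -194 - 241 = -435)
Q = -168647573/30492 (Q = -9 + ((-95531 + 3679/30492) + 90009) = -9 + (-2912927573/30492 + 90009) = -9 - 168373145/30492 = -168647573/30492 ≈ -5530.9)
(O(455) - 253349) + Q = (-435 - 253349) - 168647573/30492 = -253784 - 168647573/30492 = -7907029301/30492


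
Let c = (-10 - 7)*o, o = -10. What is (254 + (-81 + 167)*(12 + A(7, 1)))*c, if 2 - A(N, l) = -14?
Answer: 452540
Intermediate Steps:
A(N, l) = 16 (A(N, l) = 2 - 1*(-14) = 2 + 14 = 16)
c = 170 (c = (-10 - 7)*(-10) = -17*(-10) = 170)
(254 + (-81 + 167)*(12 + A(7, 1)))*c = (254 + (-81 + 167)*(12 + 16))*170 = (254 + 86*28)*170 = (254 + 2408)*170 = 2662*170 = 452540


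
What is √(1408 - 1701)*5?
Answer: 5*I*√293 ≈ 85.586*I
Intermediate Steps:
√(1408 - 1701)*5 = √(-293)*5 = (I*√293)*5 = 5*I*√293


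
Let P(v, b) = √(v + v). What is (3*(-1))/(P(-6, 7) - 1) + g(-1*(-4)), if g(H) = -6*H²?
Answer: -1245/13 + 6*I*√3/13 ≈ -95.769 + 0.79941*I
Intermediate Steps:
P(v, b) = √2*√v (P(v, b) = √(2*v) = √2*√v)
(3*(-1))/(P(-6, 7) - 1) + g(-1*(-4)) = (3*(-1))/(√2*√(-6) - 1) - 6*(-1*(-4))² = -3/(√2*(I*√6) - 1) - 6*4² = -3/(2*I*√3 - 1) - 6*16 = -3/(-1 + 2*I*√3) - 96 = -96 - 3/(-1 + 2*I*√3)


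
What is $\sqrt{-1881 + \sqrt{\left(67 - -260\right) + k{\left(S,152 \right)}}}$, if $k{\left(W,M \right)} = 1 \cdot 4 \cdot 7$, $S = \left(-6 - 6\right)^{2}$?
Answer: $\sqrt{-1881 + \sqrt{355}} \approx 43.153 i$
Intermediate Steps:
$S = 144$ ($S = \left(-12\right)^{2} = 144$)
$k{\left(W,M \right)} = 28$ ($k{\left(W,M \right)} = 4 \cdot 7 = 28$)
$\sqrt{-1881 + \sqrt{\left(67 - -260\right) + k{\left(S,152 \right)}}} = \sqrt{-1881 + \sqrt{\left(67 - -260\right) + 28}} = \sqrt{-1881 + \sqrt{\left(67 + 260\right) + 28}} = \sqrt{-1881 + \sqrt{327 + 28}} = \sqrt{-1881 + \sqrt{355}}$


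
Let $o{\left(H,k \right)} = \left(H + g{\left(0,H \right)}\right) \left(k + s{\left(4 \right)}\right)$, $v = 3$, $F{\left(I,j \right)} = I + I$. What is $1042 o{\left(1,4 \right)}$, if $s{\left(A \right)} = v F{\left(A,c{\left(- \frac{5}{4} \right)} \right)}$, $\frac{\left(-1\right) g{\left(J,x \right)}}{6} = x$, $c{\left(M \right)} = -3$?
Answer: $-145880$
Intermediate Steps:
$F{\left(I,j \right)} = 2 I$
$g{\left(J,x \right)} = - 6 x$
$s{\left(A \right)} = 6 A$ ($s{\left(A \right)} = 3 \cdot 2 A = 6 A$)
$o{\left(H,k \right)} = - 5 H \left(24 + k\right)$ ($o{\left(H,k \right)} = \left(H - 6 H\right) \left(k + 6 \cdot 4\right) = - 5 H \left(k + 24\right) = - 5 H \left(24 + k\right)$)
$1042 o{\left(1,4 \right)} = 1042 \cdot 5 \cdot 1 \left(-24 - 4\right) = 1042 \cdot 5 \cdot 1 \left(-28\right) = 1042 \left(-140\right) = -145880$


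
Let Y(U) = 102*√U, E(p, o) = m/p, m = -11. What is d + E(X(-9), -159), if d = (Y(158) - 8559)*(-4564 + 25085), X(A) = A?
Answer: -1580753140/9 + 2093142*√158 ≈ -1.4933e+8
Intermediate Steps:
E(p, o) = -11/p
d = -175639239 + 2093142*√158 (d = (102*√158 - 8559)*(-4564 + 25085) = (-8559 + 102*√158)*20521 = -175639239 + 2093142*√158 ≈ -1.4933e+8)
d + E(X(-9), -159) = (-175639239 + 2093142*√158) - 11/(-9) = (-175639239 + 2093142*√158) - 11*(-⅑) = (-175639239 + 2093142*√158) + 11/9 = -1580753140/9 + 2093142*√158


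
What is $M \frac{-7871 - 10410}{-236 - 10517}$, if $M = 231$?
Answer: $\frac{4222911}{10753} \approx 392.72$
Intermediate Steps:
$M \frac{-7871 - 10410}{-236 - 10517} = 231 \frac{-7871 - 10410}{-236 - 10517} = 231 \left(- \frac{18281}{-10753}\right) = 231 \left(\left(-18281\right) \left(- \frac{1}{10753}\right)\right) = 231 \cdot \frac{18281}{10753} = \frac{4222911}{10753}$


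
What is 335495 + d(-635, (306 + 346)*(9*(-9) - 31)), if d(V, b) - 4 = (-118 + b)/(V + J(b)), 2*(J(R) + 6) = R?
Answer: 12464867489/37153 ≈ 3.3550e+5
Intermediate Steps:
J(R) = -6 + R/2
d(V, b) = 4 + (-118 + b)/(-6 + V + b/2) (d(V, b) = 4 + (-118 + b)/(V + (-6 + b/2)) = 4 + (-118 + b)/(-6 + V + b/2))
335495 + d(-635, (306 + 346)*(9*(-9) - 31)) = 335495 + 2*(-142 + 3*((306 + 346)*(9*(-9) - 31)) + 4*(-635))/(-12 + (306 + 346)*(9*(-9) - 31) + 2*(-635)) = 335495 + 2*(-142 + 3*(652*(-81 - 31)) - 2540)/(-12 + 652*(-81 - 31) - 1270) = 335495 + 2*(-142 + 3*(652*(-112)) - 2540)/(-12 + 652*(-112) - 1270) = 335495 + 2*(-142 + 3*(-73024) - 2540)/(-12 - 73024 - 1270) = 335495 + 2*(-142 - 219072 - 2540)/(-74306) = 335495 + 2*(-1/74306)*(-221754) = 335495 + 221754/37153 = 12464867489/37153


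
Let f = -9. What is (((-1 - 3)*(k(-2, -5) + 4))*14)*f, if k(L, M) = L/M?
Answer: 11088/5 ≈ 2217.6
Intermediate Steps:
(((-1 - 3)*(k(-2, -5) + 4))*14)*f = (((-1 - 3)*(-2/(-5) + 4))*14)*(-9) = (-4*(-2*(-⅕) + 4)*14)*(-9) = (-4*(⅖ + 4)*14)*(-9) = (-4*22/5*14)*(-9) = -88/5*14*(-9) = -1232/5*(-9) = 11088/5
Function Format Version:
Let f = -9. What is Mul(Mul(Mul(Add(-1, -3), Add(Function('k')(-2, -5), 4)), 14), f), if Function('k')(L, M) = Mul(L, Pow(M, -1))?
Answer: Rational(11088, 5) ≈ 2217.6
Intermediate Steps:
Mul(Mul(Mul(Add(-1, -3), Add(Function('k')(-2, -5), 4)), 14), f) = Mul(Mul(Mul(Add(-1, -3), Add(Mul(-2, Pow(-5, -1)), 4)), 14), -9) = Mul(Mul(Mul(-4, Add(Mul(-2, Rational(-1, 5)), 4)), 14), -9) = Mul(Mul(Mul(-4, Add(Rational(2, 5), 4)), 14), -9) = Mul(Mul(Mul(-4, Rational(22, 5)), 14), -9) = Mul(Mul(Rational(-88, 5), 14), -9) = Mul(Rational(-1232, 5), -9) = Rational(11088, 5)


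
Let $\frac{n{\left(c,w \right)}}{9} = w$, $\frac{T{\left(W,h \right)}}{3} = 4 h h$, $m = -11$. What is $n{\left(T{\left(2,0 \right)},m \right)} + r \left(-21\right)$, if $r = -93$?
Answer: $1854$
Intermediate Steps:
$T{\left(W,h \right)} = 12 h^{2}$ ($T{\left(W,h \right)} = 3 \cdot 4 h h = 3 \cdot 4 h^{2} = 12 h^{2}$)
$n{\left(c,w \right)} = 9 w$
$n{\left(T{\left(2,0 \right)},m \right)} + r \left(-21\right) = 9 \left(-11\right) - -1953 = -99 + 1953 = 1854$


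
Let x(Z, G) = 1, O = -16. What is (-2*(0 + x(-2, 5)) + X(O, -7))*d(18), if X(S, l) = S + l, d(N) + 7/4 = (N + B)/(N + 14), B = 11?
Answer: 675/32 ≈ 21.094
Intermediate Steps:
d(N) = -7/4 + (11 + N)/(14 + N) (d(N) = -7/4 + (N + 11)/(N + 14) = -7/4 + (11 + N)/(14 + N))
(-2*(0 + x(-2, 5)) + X(O, -7))*d(18) = (-2*(0 + 1) + (-16 - 7))*(3*(-18 - 1*18)/(4*(14 + 18))) = (-2*1 - 23)*((¾)*(-18 - 18)/32) = (-2 - 23)*((¾)*(1/32)*(-36)) = -25*(-27/32) = 675/32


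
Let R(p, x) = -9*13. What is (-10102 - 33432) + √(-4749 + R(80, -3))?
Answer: -43534 + I*√4866 ≈ -43534.0 + 69.757*I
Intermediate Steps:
R(p, x) = -117
(-10102 - 33432) + √(-4749 + R(80, -3)) = (-10102 - 33432) + √(-4749 - 117) = -43534 + √(-4866) = -43534 + I*√4866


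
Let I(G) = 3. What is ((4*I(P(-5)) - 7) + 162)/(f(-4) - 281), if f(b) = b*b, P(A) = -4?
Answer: -167/265 ≈ -0.63019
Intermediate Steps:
f(b) = b²
((4*I(P(-5)) - 7) + 162)/(f(-4) - 281) = ((4*3 - 7) + 162)/((-4)² - 281) = ((12 - 7) + 162)/(16 - 281) = (5 + 162)/(-265) = 167*(-1/265) = -167/265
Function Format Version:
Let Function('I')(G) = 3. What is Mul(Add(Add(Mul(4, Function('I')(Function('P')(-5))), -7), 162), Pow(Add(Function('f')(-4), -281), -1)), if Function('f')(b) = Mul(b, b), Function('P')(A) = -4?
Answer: Rational(-167, 265) ≈ -0.63019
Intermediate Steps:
Function('f')(b) = Pow(b, 2)
Mul(Add(Add(Mul(4, Function('I')(Function('P')(-5))), -7), 162), Pow(Add(Function('f')(-4), -281), -1)) = Mul(Add(Add(Mul(4, 3), -7), 162), Pow(Add(Pow(-4, 2), -281), -1)) = Mul(Add(Add(12, -7), 162), Pow(Add(16, -281), -1)) = Mul(Add(5, 162), Pow(-265, -1)) = Mul(167, Rational(-1, 265)) = Rational(-167, 265)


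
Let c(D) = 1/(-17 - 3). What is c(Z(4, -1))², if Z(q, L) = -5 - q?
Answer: 1/400 ≈ 0.0025000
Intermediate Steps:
c(D) = -1/20 (c(D) = 1/(-20) = -1/20)
c(Z(4, -1))² = (-1/20)² = 1/400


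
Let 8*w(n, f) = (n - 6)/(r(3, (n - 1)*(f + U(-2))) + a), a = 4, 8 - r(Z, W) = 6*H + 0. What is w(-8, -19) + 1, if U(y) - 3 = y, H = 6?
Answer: 103/96 ≈ 1.0729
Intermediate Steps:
U(y) = 3 + y
r(Z, W) = -28 (r(Z, W) = 8 - (6*6 + 0) = 8 - (36 + 0) = 8 - 1*36 = 8 - 36 = -28)
w(n, f) = 1/32 - n/192 (w(n, f) = ((n - 6)/(-28 + 4))/8 = ((-6 + n)/(-24))/8 = ((-6 + n)*(-1/24))/8 = (1/4 - n/24)/8 = 1/32 - n/192)
w(-8, -19) + 1 = (1/32 - 1/192*(-8)) + 1 = (1/32 + 1/24) + 1 = 7/96 + 1 = 103/96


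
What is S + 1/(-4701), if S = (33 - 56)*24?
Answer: -2594953/4701 ≈ -552.00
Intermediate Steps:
S = -552 (S = -23*24 = -552)
S + 1/(-4701) = -552 + 1/(-4701) = -552 - 1/4701 = -2594953/4701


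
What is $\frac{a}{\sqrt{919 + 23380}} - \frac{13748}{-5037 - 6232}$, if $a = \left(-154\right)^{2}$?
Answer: $\frac{13748}{11269} + \frac{2156 \sqrt{11}}{47} \approx 153.36$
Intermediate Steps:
$a = 23716$
$\frac{a}{\sqrt{919 + 23380}} - \frac{13748}{-5037 - 6232} = \frac{23716}{\sqrt{919 + 23380}} - \frac{13748}{-5037 - 6232} = \frac{23716}{\sqrt{24299}} - \frac{13748}{-11269} = \frac{23716}{47 \sqrt{11}} - - \frac{13748}{11269} = 23716 \frac{\sqrt{11}}{517} + \frac{13748}{11269} = \frac{2156 \sqrt{11}}{47} + \frac{13748}{11269} = \frac{13748}{11269} + \frac{2156 \sqrt{11}}{47}$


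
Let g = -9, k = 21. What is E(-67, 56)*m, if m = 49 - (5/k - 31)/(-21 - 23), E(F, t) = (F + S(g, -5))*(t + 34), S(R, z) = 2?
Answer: -21757125/77 ≈ -2.8256e+5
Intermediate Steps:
E(F, t) = (2 + F)*(34 + t) (E(F, t) = (F + 2)*(t + 34) = (2 + F)*(34 + t))
m = 22315/462 (m = 49 - (5/21 - 31)/(-21 - 23) = 49 - (5*(1/21) - 31)/(-44) = 49 - (5/21 - 31)*(-1)/44 = 49 - (-646)*(-1)/(21*44) = 49 - 1*323/462 = 49 - 323/462 = 22315/462 ≈ 48.301)
E(-67, 56)*m = (68 + 2*56 + 34*(-67) - 67*56)*(22315/462) = (68 + 112 - 2278 - 3752)*(22315/462) = -5850*22315/462 = -21757125/77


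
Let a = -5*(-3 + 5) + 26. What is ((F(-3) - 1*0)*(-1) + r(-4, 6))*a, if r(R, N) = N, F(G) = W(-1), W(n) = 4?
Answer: 32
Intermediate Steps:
F(G) = 4
a = 16 (a = -5*2 + 26 = -10 + 26 = 16)
((F(-3) - 1*0)*(-1) + r(-4, 6))*a = ((4 - 1*0)*(-1) + 6)*16 = ((4 + 0)*(-1) + 6)*16 = (4*(-1) + 6)*16 = (-4 + 6)*16 = 2*16 = 32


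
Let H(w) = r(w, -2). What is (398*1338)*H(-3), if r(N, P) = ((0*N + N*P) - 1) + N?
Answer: 1065048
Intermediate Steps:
r(N, P) = -1 + N + N*P (r(N, P) = ((0 + N*P) - 1) + N = (N*P - 1) + N = (-1 + N*P) + N = -1 + N + N*P)
H(w) = -1 - w (H(w) = -1 + w + w*(-2) = -1 + w - 2*w = -1 - w)
(398*1338)*H(-3) = (398*1338)*(-1 - 1*(-3)) = 532524*(-1 + 3) = 532524*2 = 1065048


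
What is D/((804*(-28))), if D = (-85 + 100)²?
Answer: -75/7504 ≈ -0.0099947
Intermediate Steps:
D = 225 (D = 15² = 225)
D/((804*(-28))) = 225/((804*(-28))) = 225/(-22512) = 225*(-1/22512) = -75/7504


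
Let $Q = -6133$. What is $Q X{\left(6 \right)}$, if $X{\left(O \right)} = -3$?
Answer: $18399$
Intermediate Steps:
$Q X{\left(6 \right)} = \left(-6133\right) \left(-3\right) = 18399$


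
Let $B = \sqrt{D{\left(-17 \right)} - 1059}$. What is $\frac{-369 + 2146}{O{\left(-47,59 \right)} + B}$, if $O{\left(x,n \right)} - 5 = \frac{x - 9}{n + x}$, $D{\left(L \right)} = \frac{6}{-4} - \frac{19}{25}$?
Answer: $\frac{266550}{477617} - \frac{79965 i \sqrt{106126}}{477617} \approx 0.55808 - 54.542 i$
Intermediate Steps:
$D{\left(L \right)} = - \frac{113}{50}$ ($D{\left(L \right)} = 6 \left(- \frac{1}{4}\right) - \frac{19}{25} = - \frac{3}{2} - \frac{19}{25} = - \frac{113}{50}$)
$O{\left(x,n \right)} = 5 + \frac{-9 + x}{n + x}$ ($O{\left(x,n \right)} = 5 + \frac{x - 9}{n + x} = 5 + \frac{-9 + x}{n + x}$)
$B = \frac{i \sqrt{106126}}{10}$ ($B = \sqrt{- \frac{113}{50} - 1059} = \sqrt{- \frac{53063}{50}} = \frac{i \sqrt{106126}}{10} \approx 32.577 i$)
$\frac{-369 + 2146}{O{\left(-47,59 \right)} + B} = \frac{-369 + 2146}{\frac{-9 + 5 \cdot 59 + 6 \left(-47\right)}{59 - 47} + \frac{i \sqrt{106126}}{10}} = \frac{1777}{\frac{-9 + 295 - 282}{12} + \frac{i \sqrt{106126}}{10}} = \frac{1777}{\frac{1}{12} \cdot 4 + \frac{i \sqrt{106126}}{10}} = \frac{1777}{\frac{1}{3} + \frac{i \sqrt{106126}}{10}}$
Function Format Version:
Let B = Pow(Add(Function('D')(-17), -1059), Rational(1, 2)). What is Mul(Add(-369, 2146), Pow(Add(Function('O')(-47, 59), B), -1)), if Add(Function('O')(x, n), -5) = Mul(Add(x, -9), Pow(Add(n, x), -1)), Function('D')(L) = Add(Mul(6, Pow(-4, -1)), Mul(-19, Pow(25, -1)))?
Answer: Add(Rational(266550, 477617), Mul(Rational(-79965, 477617), I, Pow(106126, Rational(1, 2)))) ≈ Add(0.55808, Mul(-54.542, I))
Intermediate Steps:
Function('D')(L) = Rational(-113, 50) (Function('D')(L) = Add(Mul(6, Rational(-1, 4)), Mul(-19, Rational(1, 25))) = Add(Rational(-3, 2), Rational(-19, 25)) = Rational(-113, 50))
Function('O')(x, n) = Add(5, Mul(Pow(Add(n, x), -1), Add(-9, x))) (Function('O')(x, n) = Add(5, Mul(Add(x, -9), Pow(Add(n, x), -1))) = Add(5, Mul(Add(-9, x), Pow(Add(n, x), -1))) = Add(5, Mul(Pow(Add(n, x), -1), Add(-9, x))))
B = Mul(Rational(1, 10), I, Pow(106126, Rational(1, 2))) (B = Pow(Add(Rational(-113, 50), -1059), Rational(1, 2)) = Pow(Rational(-53063, 50), Rational(1, 2)) = Mul(Rational(1, 10), I, Pow(106126, Rational(1, 2))) ≈ Mul(32.577, I))
Mul(Add(-369, 2146), Pow(Add(Function('O')(-47, 59), B), -1)) = Mul(Add(-369, 2146), Pow(Add(Mul(Pow(Add(59, -47), -1), Add(-9, Mul(5, 59), Mul(6, -47))), Mul(Rational(1, 10), I, Pow(106126, Rational(1, 2)))), -1)) = Mul(1777, Pow(Add(Mul(Pow(12, -1), Add(-9, 295, -282)), Mul(Rational(1, 10), I, Pow(106126, Rational(1, 2)))), -1)) = Mul(1777, Pow(Add(Mul(Rational(1, 12), 4), Mul(Rational(1, 10), I, Pow(106126, Rational(1, 2)))), -1)) = Mul(1777, Pow(Add(Rational(1, 3), Mul(Rational(1, 10), I, Pow(106126, Rational(1, 2)))), -1))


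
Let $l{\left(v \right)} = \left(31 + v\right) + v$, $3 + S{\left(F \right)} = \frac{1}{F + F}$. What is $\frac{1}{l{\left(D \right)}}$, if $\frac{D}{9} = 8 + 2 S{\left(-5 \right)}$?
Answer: $\frac{5}{317} \approx 0.015773$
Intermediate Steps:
$S{\left(F \right)} = -3 + \frac{1}{2 F}$ ($S{\left(F \right)} = -3 + \frac{1}{F + F} = -3 + \frac{1}{2 F}$)
$D = \frac{81}{5}$ ($D = 9 \left(8 + 2 \left(-3 + \frac{1}{2 \left(-5\right)}\right)\right) = 9 \left(8 + 2 \left(-3 + \frac{1}{2} \left(- \frac{1}{5}\right)\right)\right) = 9 \left(8 + 2 \left(-3 - \frac{1}{10}\right)\right) = 9 \left(8 + 2 \left(- \frac{31}{10}\right)\right) = 9 \left(8 - \frac{31}{5}\right) = 9 \cdot \frac{9}{5} = \frac{81}{5} \approx 16.2$)
$l{\left(v \right)} = 31 + 2 v$
$\frac{1}{l{\left(D \right)}} = \frac{1}{31 + 2 \cdot \frac{81}{5}} = \frac{1}{31 + \frac{162}{5}} = \frac{1}{\frac{317}{5}} = \frac{5}{317}$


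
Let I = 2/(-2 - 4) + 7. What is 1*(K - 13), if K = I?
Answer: -19/3 ≈ -6.3333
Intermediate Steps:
I = 20/3 (I = 2/(-6) + 7 = -⅙*2 + 7 = -⅓ + 7 = 20/3 ≈ 6.6667)
K = 20/3 ≈ 6.6667
1*(K - 13) = 1*(20/3 - 13) = 1*(-19/3) = -19/3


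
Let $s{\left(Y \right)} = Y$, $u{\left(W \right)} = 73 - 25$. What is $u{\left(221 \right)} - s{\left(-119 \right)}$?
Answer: $167$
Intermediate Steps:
$u{\left(W \right)} = 48$ ($u{\left(W \right)} = 73 - 25 = 48$)
$u{\left(221 \right)} - s{\left(-119 \right)} = 48 - -119 = 48 + 119 = 167$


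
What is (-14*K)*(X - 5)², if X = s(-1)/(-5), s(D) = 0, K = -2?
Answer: 700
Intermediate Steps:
X = 0 (X = 0/(-5) = 0*(-⅕) = 0)
(-14*K)*(X - 5)² = (-14*(-2))*(0 - 5)² = 28*(-5)² = 28*25 = 700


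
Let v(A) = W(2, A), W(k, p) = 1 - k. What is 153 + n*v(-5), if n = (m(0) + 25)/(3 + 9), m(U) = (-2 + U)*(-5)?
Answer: 1801/12 ≈ 150.08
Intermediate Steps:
m(U) = 10 - 5*U
v(A) = -1 (v(A) = 1 - 1*2 = 1 - 2 = -1)
n = 35/12 (n = ((10 - 5*0) + 25)/(3 + 9) = ((10 + 0) + 25)/12 = (10 + 25)*(1/12) = 35*(1/12) = 35/12 ≈ 2.9167)
153 + n*v(-5) = 153 + (35/12)*(-1) = 153 - 35/12 = 1801/12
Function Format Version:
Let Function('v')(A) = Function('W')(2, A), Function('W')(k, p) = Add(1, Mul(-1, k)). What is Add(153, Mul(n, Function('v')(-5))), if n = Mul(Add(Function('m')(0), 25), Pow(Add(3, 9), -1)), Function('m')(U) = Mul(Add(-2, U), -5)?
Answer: Rational(1801, 12) ≈ 150.08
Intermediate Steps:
Function('m')(U) = Add(10, Mul(-5, U))
Function('v')(A) = -1 (Function('v')(A) = Add(1, Mul(-1, 2)) = Add(1, -2) = -1)
n = Rational(35, 12) (n = Mul(Add(Add(10, Mul(-5, 0)), 25), Pow(Add(3, 9), -1)) = Mul(Add(Add(10, 0), 25), Pow(12, -1)) = Mul(Add(10, 25), Rational(1, 12)) = Mul(35, Rational(1, 12)) = Rational(35, 12) ≈ 2.9167)
Add(153, Mul(n, Function('v')(-5))) = Add(153, Mul(Rational(35, 12), -1)) = Add(153, Rational(-35, 12)) = Rational(1801, 12)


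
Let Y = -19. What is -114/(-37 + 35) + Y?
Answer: 38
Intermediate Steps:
-114/(-37 + 35) + Y = -114/(-37 + 35) - 19 = -114/(-2) - 19 = -1/2*(-114) - 19 = 57 - 19 = 38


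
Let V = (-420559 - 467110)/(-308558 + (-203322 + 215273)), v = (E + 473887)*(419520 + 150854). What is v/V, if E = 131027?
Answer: 102337488000682452/887669 ≈ 1.1529e+11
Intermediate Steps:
v = 345027217836 (v = (131027 + 473887)*(419520 + 150854) = 604914*570374 = 345027217836)
V = 887669/296607 (V = -887669/(-308558 + 11951) = -887669/(-296607) = -887669*(-1/296607) = 887669/296607 ≈ 2.9927)
v/V = 345027217836/(887669/296607) = 345027217836*(296607/887669) = 102337488000682452/887669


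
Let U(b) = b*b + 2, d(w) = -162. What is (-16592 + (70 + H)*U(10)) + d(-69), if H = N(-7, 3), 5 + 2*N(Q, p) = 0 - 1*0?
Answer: -9869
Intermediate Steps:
N(Q, p) = -5/2 (N(Q, p) = -5/2 + (0 - 1*0)/2 = -5/2 + (0 + 0)/2 = -5/2 + (½)*0 = -5/2 + 0 = -5/2)
U(b) = 2 + b² (U(b) = b² + 2 = 2 + b²)
H = -5/2 ≈ -2.5000
(-16592 + (70 + H)*U(10)) + d(-69) = (-16592 + (70 - 5/2)*(2 + 10²)) - 162 = (-16592 + 135*(2 + 100)/2) - 162 = (-16592 + (135/2)*102) - 162 = (-16592 + 6885) - 162 = -9707 - 162 = -9869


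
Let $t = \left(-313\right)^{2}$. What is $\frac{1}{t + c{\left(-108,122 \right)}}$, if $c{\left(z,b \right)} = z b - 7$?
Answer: $\frac{1}{84786} \approx 1.1794 \cdot 10^{-5}$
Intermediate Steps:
$c{\left(z,b \right)} = -7 + b z$ ($c{\left(z,b \right)} = b z - 7 = -7 + b z$)
$t = 97969$
$\frac{1}{t + c{\left(-108,122 \right)}} = \frac{1}{97969 + \left(-7 + 122 \left(-108\right)\right)} = \frac{1}{97969 - 13183} = \frac{1}{84786}$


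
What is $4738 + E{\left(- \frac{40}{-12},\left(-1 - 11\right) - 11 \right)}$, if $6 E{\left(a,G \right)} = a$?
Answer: $\frac{42647}{9} \approx 4738.6$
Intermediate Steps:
$E{\left(a,G \right)} = \frac{a}{6}$
$4738 + E{\left(- \frac{40}{-12},\left(-1 - 11\right) - 11 \right)} = 4738 + \frac{\left(-40\right) \frac{1}{-12}}{6} = 4738 + \frac{\left(-40\right) \left(- \frac{1}{12}\right)}{6} = 4738 + \frac{1}{6} \cdot \frac{10}{3} = 4738 + \frac{5}{9} = \frac{42647}{9}$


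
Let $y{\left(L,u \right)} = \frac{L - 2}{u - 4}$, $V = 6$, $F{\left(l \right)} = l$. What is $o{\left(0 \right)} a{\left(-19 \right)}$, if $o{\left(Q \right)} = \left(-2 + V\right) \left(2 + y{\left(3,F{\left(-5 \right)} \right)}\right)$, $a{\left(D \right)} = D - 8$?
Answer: $-204$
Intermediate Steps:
$a{\left(D \right)} = -8 + D$ ($a{\left(D \right)} = D - 8 = -8 + D$)
$y{\left(L,u \right)} = \frac{-2 + L}{-4 + u}$
$o{\left(Q \right)} = \frac{68}{9}$ ($o{\left(Q \right)} = \left(-2 + 6\right) \left(2 + \frac{-2 + 3}{-4 - 5}\right) = 4 \left(2 + \frac{1}{-9} \cdot 1\right) = 4 \left(2 - \frac{1}{9}\right) = 4 \cdot \frac{17}{9} = \frac{68}{9}$)
$o{\left(0 \right)} a{\left(-19 \right)} = \frac{68 \left(-8 - 19\right)}{9} = \frac{68}{9} \left(-27\right) = -204$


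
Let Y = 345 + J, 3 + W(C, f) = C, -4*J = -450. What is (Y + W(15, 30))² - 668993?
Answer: -1794251/4 ≈ -4.4856e+5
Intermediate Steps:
J = 225/2 (J = -¼*(-450) = 225/2 ≈ 112.50)
W(C, f) = -3 + C
Y = 915/2 (Y = 345 + 225/2 = 915/2 ≈ 457.50)
(Y + W(15, 30))² - 668993 = (915/2 + (-3 + 15))² - 668993 = (915/2 + 12)² - 668993 = (939/2)² - 668993 = 881721/4 - 668993 = -1794251/4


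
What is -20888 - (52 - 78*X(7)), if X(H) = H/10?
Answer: -104427/5 ≈ -20885.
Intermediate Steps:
X(H) = H/10 (X(H) = H*(⅒) = H/10)
-20888 - (52 - 78*X(7)) = -20888 - (52 - 39*7/5) = -20888 - (52 - 78*7/10) = -20888 - (52 - 273/5) = -20888 - 1*(-13/5) = -20888 + 13/5 = -104427/5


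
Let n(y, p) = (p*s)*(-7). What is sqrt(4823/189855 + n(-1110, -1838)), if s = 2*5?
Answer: sqrt(515282272749685)/63285 ≈ 358.69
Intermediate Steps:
s = 10
n(y, p) = -70*p (n(y, p) = (p*10)*(-7) = (10*p)*(-7) = -70*p)
sqrt(4823/189855 + n(-1110, -1838)) = sqrt(4823/189855 - 70*(-1838)) = sqrt(4823*(1/189855) + 128660) = sqrt(4823/189855 + 128660) = sqrt(24426749123/189855) = sqrt(515282272749685)/63285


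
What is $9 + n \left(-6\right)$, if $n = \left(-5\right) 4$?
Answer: $129$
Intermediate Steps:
$n = -20$
$9 + n \left(-6\right) = 9 - -120 = 9 + 120 = 129$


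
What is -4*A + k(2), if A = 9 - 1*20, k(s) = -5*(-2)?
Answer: 54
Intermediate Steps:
k(s) = 10
A = -11 (A = 9 - 20 = -11)
-4*A + k(2) = -4*(-11) + 10 = 44 + 10 = 54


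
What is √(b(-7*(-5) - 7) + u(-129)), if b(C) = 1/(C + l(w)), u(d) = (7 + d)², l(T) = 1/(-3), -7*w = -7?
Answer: 5*√4101445/83 ≈ 122.00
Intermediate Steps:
w = 1 (w = -⅐*(-7) = 1)
l(T) = -⅓
b(C) = 1/(-⅓ + C) (b(C) = 1/(C - ⅓) = 1/(-⅓ + C))
√(b(-7*(-5) - 7) + u(-129)) = √(3/(-1 + 3*(-7*(-5) - 7)) + (7 - 129)²) = √(3/(-1 + 3*(35 - 7)) + (-122)²) = √(3/(-1 + 3*28) + 14884) = √(3/(-1 + 84) + 14884) = √(3/83 + 14884) = √(1235375/83) = 5*√4101445/83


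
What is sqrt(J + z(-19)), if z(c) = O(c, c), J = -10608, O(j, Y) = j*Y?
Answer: I*sqrt(10247) ≈ 101.23*I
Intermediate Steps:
O(j, Y) = Y*j
z(c) = c**2 (z(c) = c*c = c**2)
sqrt(J + z(-19)) = sqrt(-10608 + (-19)**2) = sqrt(-10608 + 361) = sqrt(-10247) = I*sqrt(10247)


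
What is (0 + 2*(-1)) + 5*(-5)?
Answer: -27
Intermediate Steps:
(0 + 2*(-1)) + 5*(-5) = (0 - 2) - 25 = -2 - 25 = -27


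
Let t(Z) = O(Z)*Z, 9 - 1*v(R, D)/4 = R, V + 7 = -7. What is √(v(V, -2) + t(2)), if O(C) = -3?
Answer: √86 ≈ 9.2736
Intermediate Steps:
V = -14 (V = -7 - 7 = -14)
v(R, D) = 36 - 4*R
t(Z) = -3*Z
√(v(V, -2) + t(2)) = √((36 - 4*(-14)) - 3*2) = √((36 + 56) - 6) = √(92 - 6) = √86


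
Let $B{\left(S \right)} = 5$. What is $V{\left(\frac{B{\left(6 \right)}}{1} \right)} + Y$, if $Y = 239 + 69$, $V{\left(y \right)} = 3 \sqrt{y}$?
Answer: $308 + 3 \sqrt{5} \approx 314.71$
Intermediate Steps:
$Y = 308$
$V{\left(\frac{B{\left(6 \right)}}{1} \right)} + Y = 3 \sqrt{\frac{5}{1}} + 308 = 3 \sqrt{5 \cdot 1} + 308 = 3 \sqrt{5} + 308 = 308 + 3 \sqrt{5}$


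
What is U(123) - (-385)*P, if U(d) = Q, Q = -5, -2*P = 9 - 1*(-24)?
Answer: -12715/2 ≈ -6357.5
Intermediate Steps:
P = -33/2 (P = -(9 - 1*(-24))/2 = -(9 + 24)/2 = -½*33 = -33/2 ≈ -16.500)
U(d) = -5
U(123) - (-385)*P = -5 - (-385)*(-33)/2 = -5 - 1*12705/2 = -5 - 12705/2 = -12715/2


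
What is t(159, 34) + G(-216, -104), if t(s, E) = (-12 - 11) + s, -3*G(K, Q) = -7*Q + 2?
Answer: -322/3 ≈ -107.33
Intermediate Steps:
G(K, Q) = -⅔ + 7*Q/3 (G(K, Q) = -(-7*Q + 2)/3 = -(2 - 7*Q)/3 = -⅔ + 7*Q/3)
t(s, E) = -23 + s
t(159, 34) + G(-216, -104) = (-23 + 159) + (-⅔ + (7/3)*(-104)) = 136 + (-⅔ - 728/3) = 136 - 730/3 = -322/3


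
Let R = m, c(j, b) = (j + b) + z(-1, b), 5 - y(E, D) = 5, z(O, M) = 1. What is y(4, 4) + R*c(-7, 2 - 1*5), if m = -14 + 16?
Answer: -18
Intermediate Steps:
y(E, D) = 0 (y(E, D) = 5 - 1*5 = 5 - 5 = 0)
m = 2
c(j, b) = 1 + b + j (c(j, b) = (j + b) + 1 = (b + j) + 1 = 1 + b + j)
R = 2
y(4, 4) + R*c(-7, 2 - 1*5) = 0 + 2*(1 + (2 - 1*5) - 7) = 0 + 2*(1 + (2 - 5) - 7) = 0 + 2*(1 - 3 - 7) = 0 + 2*(-9) = 0 - 18 = -18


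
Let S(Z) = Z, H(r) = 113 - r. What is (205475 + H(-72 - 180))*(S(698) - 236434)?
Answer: -48523898240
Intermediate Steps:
(205475 + H(-72 - 180))*(S(698) - 236434) = (205475 + (113 - (-72 - 180)))*(698 - 236434) = (205475 + (113 - 1*(-252)))*(-235736) = (205475 + (113 + 252))*(-235736) = (205475 + 365)*(-235736) = 205840*(-235736) = -48523898240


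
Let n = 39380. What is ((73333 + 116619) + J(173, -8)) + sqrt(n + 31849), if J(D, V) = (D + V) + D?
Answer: 190290 + sqrt(71229) ≈ 1.9056e+5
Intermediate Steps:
J(D, V) = V + 2*D
((73333 + 116619) + J(173, -8)) + sqrt(n + 31849) = ((73333 + 116619) + (-8 + 2*173)) + sqrt(39380 + 31849) = (189952 + (-8 + 346)) + sqrt(71229) = (189952 + 338) + sqrt(71229) = 190290 + sqrt(71229)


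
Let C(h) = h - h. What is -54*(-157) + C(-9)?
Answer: 8478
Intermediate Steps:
C(h) = 0
-54*(-157) + C(-9) = -54*(-157) + 0 = 8478 + 0 = 8478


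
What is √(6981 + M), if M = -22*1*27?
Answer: √6387 ≈ 79.919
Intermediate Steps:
M = -594 (M = -22*27 = -594)
√(6981 + M) = √(6981 - 594) = √6387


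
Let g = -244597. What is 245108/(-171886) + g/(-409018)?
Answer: -29105392001/35152233974 ≈ -0.82798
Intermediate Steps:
245108/(-171886) + g/(-409018) = 245108/(-171886) - 244597/(-409018) = 245108*(-1/171886) - 244597*(-1/409018) = -122554/85943 + 244597/409018 = -29105392001/35152233974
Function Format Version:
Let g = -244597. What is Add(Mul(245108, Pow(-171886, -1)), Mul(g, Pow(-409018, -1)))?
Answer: Rational(-29105392001, 35152233974) ≈ -0.82798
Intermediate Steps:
Add(Mul(245108, Pow(-171886, -1)), Mul(g, Pow(-409018, -1))) = Add(Mul(245108, Pow(-171886, -1)), Mul(-244597, Pow(-409018, -1))) = Add(Mul(245108, Rational(-1, 171886)), Mul(-244597, Rational(-1, 409018))) = Add(Rational(-122554, 85943), Rational(244597, 409018)) = Rational(-29105392001, 35152233974)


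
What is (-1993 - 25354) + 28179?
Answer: 832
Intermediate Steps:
(-1993 - 25354) + 28179 = -27347 + 28179 = 832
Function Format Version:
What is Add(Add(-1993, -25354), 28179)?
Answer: 832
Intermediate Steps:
Add(Add(-1993, -25354), 28179) = Add(-27347, 28179) = 832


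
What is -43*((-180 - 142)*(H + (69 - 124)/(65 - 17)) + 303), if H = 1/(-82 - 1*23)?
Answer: -1161043/40 ≈ -29026.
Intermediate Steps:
H = -1/105 (H = 1/(-82 - 23) = 1/(-105) = -1/105 ≈ -0.0095238)
-43*((-180 - 142)*(H + (69 - 124)/(65 - 17)) + 303) = -43*((-180 - 142)*(-1/105 + (69 - 124)/(65 - 17)) + 303) = -43*(-322*(-1/105 - 55/48) + 303) = -43*(-322*(-647/560) + 303) = -43*(14881/40 + 303) = -43*27001/40 = -1161043/40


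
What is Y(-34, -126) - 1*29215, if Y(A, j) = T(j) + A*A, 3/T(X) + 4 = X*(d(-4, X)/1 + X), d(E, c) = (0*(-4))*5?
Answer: -445352445/15872 ≈ -28059.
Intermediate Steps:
d(E, c) = 0 (d(E, c) = 0*5 = 0)
T(X) = 3/(-4 + X**2) (T(X) = 3/(-4 + X*(0/1 + X)) = 3/(-4 + X*(0*1 + X)) = 3/(-4 + X*(0 + X)) = 3/(-4 + X*X) = 3/(-4 + X**2))
Y(A, j) = A**2 + 3/(-4 + j**2) (Y(A, j) = 3/(-4 + j**2) + A*A = 3/(-4 + j**2) + A**2 = A**2 + 3/(-4 + j**2))
Y(-34, -126) - 1*29215 = (3 + (-34)**2*(-4 + (-126)**2))/(-4 + (-126)**2) - 1*29215 = (3 + 1156*(-4 + 15876))/(-4 + 15876) - 29215 = (3 + 1156*15872)/15872 - 29215 = (3 + 18348032)/15872 - 29215 = (1/15872)*18348035 - 29215 = 18348035/15872 - 29215 = -445352445/15872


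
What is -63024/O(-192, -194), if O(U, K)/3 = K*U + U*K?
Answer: -1313/4656 ≈ -0.28200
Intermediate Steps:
O(U, K) = 6*K*U (O(U, K) = 3*(K*U + U*K) = 3*(K*U + K*U) = 3*(2*K*U) = 6*K*U)
-63024/O(-192, -194) = -63024/(6*(-194)*(-192)) = -63024/223488 = -63024*1/223488 = -1313/4656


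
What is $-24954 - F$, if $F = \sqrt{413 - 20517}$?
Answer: $-24954 - 2 i \sqrt{5026} \approx -24954.0 - 141.79 i$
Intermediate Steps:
$F = 2 i \sqrt{5026}$ ($F = \sqrt{-20104} = 2 i \sqrt{5026} \approx 141.79 i$)
$-24954 - F = -24954 - 2 i \sqrt{5026}$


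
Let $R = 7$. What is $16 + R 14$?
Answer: $114$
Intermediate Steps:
$16 + R 14 = 16 + 7 \cdot 14 = 16 + 98 = 114$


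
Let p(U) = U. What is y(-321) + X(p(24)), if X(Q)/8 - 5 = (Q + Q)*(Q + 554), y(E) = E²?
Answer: 325033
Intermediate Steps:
X(Q) = 40 + 16*Q*(554 + Q) (X(Q) = 40 + 8*((Q + Q)*(Q + 554)) = 40 + 8*((2*Q)*(554 + Q)) = 40 + 8*(2*Q*(554 + Q)) = 40 + 16*Q*(554 + Q))
y(-321) + X(p(24)) = (-321)² + (40 + 16*24² + 8864*24) = 103041 + (40 + 16*576 + 212736) = 103041 + (40 + 9216 + 212736) = 103041 + 221992 = 325033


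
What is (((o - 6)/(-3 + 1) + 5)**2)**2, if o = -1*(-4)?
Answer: 1296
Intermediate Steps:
o = 4
(((o - 6)/(-3 + 1) + 5)**2)**2 = (((4 - 6)/(-3 + 1) + 5)**2)**2 = ((-2/(-2) + 5)**2)**2 = ((-2*(-1/2) + 5)**2)**2 = ((1 + 5)**2)**2 = (6**2)**2 = 36**2 = 1296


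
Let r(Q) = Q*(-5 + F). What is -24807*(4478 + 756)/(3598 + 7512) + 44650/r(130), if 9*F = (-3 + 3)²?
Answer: -848919562/72215 ≈ -11755.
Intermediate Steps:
F = 0 (F = (-3 + 3)²/9 = (⅑)*0² = (⅑)*0 = 0)
r(Q) = -5*Q (r(Q) = Q*(-5 + 0) = Q*(-5) = -5*Q)
-24807*(4478 + 756)/(3598 + 7512) + 44650/r(130) = -24807*(4478 + 756)/(3598 + 7512) + 44650/((-5*130)) = -24807/(11110/5234) + 44650/(-650) = -24807/(11110*(1/5234)) + 44650*(-1/650) = -24807/5555/2617 - 893/13 = -24807*2617/5555 - 893/13 = -64919919/5555 - 893/13 = -848919562/72215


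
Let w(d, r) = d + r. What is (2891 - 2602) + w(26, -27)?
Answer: 288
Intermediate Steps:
(2891 - 2602) + w(26, -27) = (2891 - 2602) + (26 - 27) = 289 - 1 = 288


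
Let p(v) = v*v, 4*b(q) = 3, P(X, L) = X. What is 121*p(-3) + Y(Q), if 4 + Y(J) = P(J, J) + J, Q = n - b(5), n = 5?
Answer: 2187/2 ≈ 1093.5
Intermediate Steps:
b(q) = 3/4 (b(q) = (1/4)*3 = 3/4)
p(v) = v**2
Q = 17/4 (Q = 5 - 1*3/4 = 5 - 3/4 = 17/4 ≈ 4.2500)
Y(J) = -4 + 2*J (Y(J) = -4 + (J + J) = -4 + 2*J)
121*p(-3) + Y(Q) = 121*(-3)**2 + (-4 + 2*(17/4)) = 121*9 + (-4 + 17/2) = 1089 + 9/2 = 2187/2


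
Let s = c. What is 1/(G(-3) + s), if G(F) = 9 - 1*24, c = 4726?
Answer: 1/4711 ≈ 0.00021227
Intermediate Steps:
G(F) = -15 (G(F) = 9 - 24 = -15)
s = 4726
1/(G(-3) + s) = 1/(-15 + 4726) = 1/4711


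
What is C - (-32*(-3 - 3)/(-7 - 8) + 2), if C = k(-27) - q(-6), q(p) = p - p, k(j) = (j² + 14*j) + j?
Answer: 1674/5 ≈ 334.80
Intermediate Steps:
k(j) = j² + 15*j
q(p) = 0
C = 324 (C = -27*(15 - 27) - 1*0 = -27*(-12) + 0 = 324 + 0 = 324)
C - (-32*(-3 - 3)/(-7 - 8) + 2) = 324 - (-32*(-3 - 3)/(-7 - 8) + 2) = 324 - (-(-192)/(-15) + 2) = 324 - (-(-192)*(-1)/15 + 2) = 324 - (-32*⅖ + 2) = 324 - (-64/5 + 2) = 324 - 1*(-54/5) = 324 + 54/5 = 1674/5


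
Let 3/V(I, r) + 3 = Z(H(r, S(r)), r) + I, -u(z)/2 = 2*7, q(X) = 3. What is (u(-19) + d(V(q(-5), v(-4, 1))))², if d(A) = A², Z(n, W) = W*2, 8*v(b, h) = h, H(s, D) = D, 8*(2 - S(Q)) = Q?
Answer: 13456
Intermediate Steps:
S(Q) = 2 - Q/8
v(b, h) = h/8
u(z) = -28 (u(z) = -4*7 = -2*14 = -28)
Z(n, W) = 2*W
V(I, r) = 3/(-3 + I + 2*r) (V(I, r) = 3/(-3 + (2*r + I)) = 3/(-3 + (I + 2*r)) = 3/(-3 + I + 2*r))
(u(-19) + d(V(q(-5), v(-4, 1))))² = (-28 + (3/(-3 + 3 + 2*((⅛)*1)))²)² = (-28 + (3/(-3 + 3 + 2*(⅛)))²)² = (-28 + (3/(-3 + 3 + ¼))²)² = (-28 + (3/(¼))²)² = (-28 + (3*4)²)² = (-28 + 12²)² = (-28 + 144)² = 116² = 13456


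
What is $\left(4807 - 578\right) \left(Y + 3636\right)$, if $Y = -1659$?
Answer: $8360733$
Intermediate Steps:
$\left(4807 - 578\right) \left(Y + 3636\right) = \left(4807 - 578\right) \left(-1659 + 3636\right) = 4229 \cdot 1977 = 8360733$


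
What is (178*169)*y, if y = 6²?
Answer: 1082952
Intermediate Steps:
y = 36
(178*169)*y = (178*169)*36 = 30082*36 = 1082952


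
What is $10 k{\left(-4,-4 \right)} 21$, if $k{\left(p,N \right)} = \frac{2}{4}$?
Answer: $105$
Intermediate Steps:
$k{\left(p,N \right)} = \frac{1}{2}$ ($k{\left(p,N \right)} = 2 \cdot \frac{1}{4} = \frac{1}{2}$)
$10 k{\left(-4,-4 \right)} 21 = 10 \cdot \frac{1}{2} \cdot 21 = 5 \cdot 21 = 105$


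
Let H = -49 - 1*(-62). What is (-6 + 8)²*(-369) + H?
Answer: -1463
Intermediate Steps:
H = 13 (H = -49 + 62 = 13)
(-6 + 8)²*(-369) + H = (-6 + 8)²*(-369) + 13 = 2²*(-369) + 13 = 4*(-369) + 13 = -1476 + 13 = -1463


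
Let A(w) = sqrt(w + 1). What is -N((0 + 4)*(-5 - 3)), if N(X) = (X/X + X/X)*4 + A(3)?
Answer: -10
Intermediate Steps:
A(w) = sqrt(1 + w)
N(X) = 10 (N(X) = (X/X + X/X)*4 + sqrt(1 + 3) = (1 + 1)*4 + sqrt(4) = 2*4 + 2 = 8 + 2 = 10)
-N((0 + 4)*(-5 - 3)) = -1*10 = -10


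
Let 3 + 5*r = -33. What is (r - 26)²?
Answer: 27556/25 ≈ 1102.2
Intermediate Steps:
r = -36/5 (r = -⅗ + (⅕)*(-33) = -⅗ - 33/5 = -36/5 ≈ -7.2000)
(r - 26)² = (-36/5 - 26)² = (-166/5)² = 27556/25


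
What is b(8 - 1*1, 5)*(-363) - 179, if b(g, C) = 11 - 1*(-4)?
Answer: -5624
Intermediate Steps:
b(g, C) = 15 (b(g, C) = 11 + 4 = 15)
b(8 - 1*1, 5)*(-363) - 179 = 15*(-363) - 179 = -5445 - 179 = -5624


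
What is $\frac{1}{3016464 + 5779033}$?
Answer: $\frac{1}{8795497} \approx 1.1369 \cdot 10^{-7}$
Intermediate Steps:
$\frac{1}{3016464 + 5779033} = \frac{1}{8795497}$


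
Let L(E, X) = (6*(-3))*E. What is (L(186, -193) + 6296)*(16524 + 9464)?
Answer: 76612624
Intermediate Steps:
L(E, X) = -18*E
(L(186, -193) + 6296)*(16524 + 9464) = (-18*186 + 6296)*(16524 + 9464) = (-3348 + 6296)*25988 = 2948*25988 = 76612624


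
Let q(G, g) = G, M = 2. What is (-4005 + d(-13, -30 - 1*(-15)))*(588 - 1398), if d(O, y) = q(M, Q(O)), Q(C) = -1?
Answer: 3242430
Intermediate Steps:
d(O, y) = 2
(-4005 + d(-13, -30 - 1*(-15)))*(588 - 1398) = (-4005 + 2)*(588 - 1398) = -4003*(-810) = 3242430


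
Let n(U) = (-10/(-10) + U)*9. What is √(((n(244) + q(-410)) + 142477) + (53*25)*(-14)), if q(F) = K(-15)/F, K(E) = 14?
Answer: √5300695865/205 ≈ 355.15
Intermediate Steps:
n(U) = 9 + 9*U (n(U) = (-10*(-⅒) + U)*9 = (1 + U)*9 = 9 + 9*U)
q(F) = 14/F
√(((n(244) + q(-410)) + 142477) + (53*25)*(-14)) = √((((9 + 9*244) + 14/(-410)) + 142477) + (53*25)*(-14)) = √((((9 + 2196) + 14*(-1/410)) + 142477) + 1325*(-14)) = √(((2205 - 7/205) + 142477) - 18550) = √((452018/205 + 142477) - 18550) = √(29659803/205 - 18550) = √(25857053/205) = √5300695865/205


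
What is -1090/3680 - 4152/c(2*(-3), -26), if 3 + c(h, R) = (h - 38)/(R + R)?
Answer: 4965029/2576 ≈ 1927.4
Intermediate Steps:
c(h, R) = -3 + (-38 + h)/(2*R) (c(h, R) = -3 + (h - 38)/(R + R) = -3 + (-38 + h)/((2*R)) = -3 + (-38 + h)*(1/(2*R)) = -3 + (-38 + h)/(2*R))
-1090/3680 - 4152/c(2*(-3), -26) = -1090/3680 - 4152*(-52/(-38 + 2*(-3) - 6*(-26))) = -1090*1/3680 - 4152*(-52/(-38 - 6 + 156)) = -109/368 - 4152/((½)*(-1/26)*112) = -109/368 - 4152/(-28/13) = -109/368 - 4152*(-13/28) = -109/368 + 13494/7 = 4965029/2576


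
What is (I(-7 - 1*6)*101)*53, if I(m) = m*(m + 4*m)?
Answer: 4523285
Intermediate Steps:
I(m) = 5*m² (I(m) = m*(5*m) = 5*m²)
(I(-7 - 1*6)*101)*53 = ((5*(-7 - 1*6)²)*101)*53 = ((5*(-7 - 6)²)*101)*53 = ((5*(-13)²)*101)*53 = ((5*169)*101)*53 = (845*101)*53 = 85345*53 = 4523285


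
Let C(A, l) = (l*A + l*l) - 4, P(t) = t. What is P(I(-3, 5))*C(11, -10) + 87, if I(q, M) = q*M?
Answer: 297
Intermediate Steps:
I(q, M) = M*q
C(A, l) = -4 + l² + A*l (C(A, l) = (A*l + l²) - 4 = (l² + A*l) - 4 = -4 + l² + A*l)
P(I(-3, 5))*C(11, -10) + 87 = (5*(-3))*(-4 + (-10)² + 11*(-10)) + 87 = -15*(-4 + 100 - 110) + 87 = -15*(-14) + 87 = 210 + 87 = 297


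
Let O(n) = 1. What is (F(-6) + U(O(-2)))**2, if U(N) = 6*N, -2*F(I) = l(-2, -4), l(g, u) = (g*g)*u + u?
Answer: 256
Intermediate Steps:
l(g, u) = u + u*g**2 (l(g, u) = g**2*u + u = u*g**2 + u = u + u*g**2)
F(I) = 10 (F(I) = -(-2)*(1 + (-2)**2) = -(-2)*(1 + 4) = -(-2)*5 = -1/2*(-20) = 10)
(F(-6) + U(O(-2)))**2 = (10 + 6*1)**2 = (10 + 6)**2 = 16**2 = 256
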